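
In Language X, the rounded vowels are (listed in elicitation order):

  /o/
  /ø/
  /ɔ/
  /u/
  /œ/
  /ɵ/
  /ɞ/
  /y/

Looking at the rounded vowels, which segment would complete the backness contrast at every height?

/ʉ/

height            front     central   back    
high              y         —         u       
high-mid          ø         ɵ         o       
low-mid           œ         ɞ         ɔ       
The high row has no central member, so the gap is the high central rounded vowel /ʉ/.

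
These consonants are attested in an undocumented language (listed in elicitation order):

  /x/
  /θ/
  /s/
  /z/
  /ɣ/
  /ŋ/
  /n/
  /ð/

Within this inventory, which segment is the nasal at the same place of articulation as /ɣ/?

/ŋ/

/ɣ/ is a voiced velar fricative.
The nasal at the same place is a velar nasal — in this inventory, /ŋ/.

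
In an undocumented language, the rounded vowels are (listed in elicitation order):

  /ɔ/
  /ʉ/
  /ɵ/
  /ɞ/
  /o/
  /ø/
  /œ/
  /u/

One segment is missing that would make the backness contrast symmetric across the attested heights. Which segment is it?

height            front     central   back    
high              —         ʉ         u       
high-mid          ø         ɵ         o       
low-mid           œ         ɞ         ɔ       
The high row has no front member, so the gap is the high front rounded vowel /y/.

/y/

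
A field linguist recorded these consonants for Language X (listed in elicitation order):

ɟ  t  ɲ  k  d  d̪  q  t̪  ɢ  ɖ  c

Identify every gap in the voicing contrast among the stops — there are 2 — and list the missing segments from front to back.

Voiceless: /t̪/ (dental), /t/ (alveolar), /c/ (palatal), /k/ (velar), /q/ (uvular).
Voiced: /d̪/ (dental), /d/ (alveolar), /ɖ/ (retroflex), /ɟ/ (palatal), /ɢ/ (uvular).
Gaps, from front to back: retroflex lacks voiceless (/ʈ/); velar lacks voiced (/ɡ/).

/ʈ/, /ɡ/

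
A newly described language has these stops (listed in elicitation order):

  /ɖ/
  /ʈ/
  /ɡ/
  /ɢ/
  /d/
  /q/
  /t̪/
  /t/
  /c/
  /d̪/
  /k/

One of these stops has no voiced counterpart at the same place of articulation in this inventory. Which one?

/c/

Dental: /t̪/ ~ /d̪/
Alveolar: /t/ ~ /d/
Retroflex: /ʈ/ ~ /ɖ/
Velar: /k/ ~ /ɡ/
Uvular: /q/ ~ /ɢ/
Palatal: only /c/ (voiceless); no voiced partner.
So /c/ is the unpaired segment.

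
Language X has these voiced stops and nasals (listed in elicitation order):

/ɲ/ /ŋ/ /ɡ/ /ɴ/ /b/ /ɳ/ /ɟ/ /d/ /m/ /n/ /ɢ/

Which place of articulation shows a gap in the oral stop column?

retroflex

bilabial: oral stop /b/, nasal /m/.
alveolar: oral stop /d/, nasal /n/.
retroflex: oral stop —, nasal /ɳ/.
palatal: oral stop /ɟ/, nasal /ɲ/.
velar: oral stop /ɡ/, nasal /ŋ/.
uvular: oral stop /ɢ/, nasal /ɴ/.
Every place of articulation has an oral stop member except retroflex, where /ɖ/ would be expected.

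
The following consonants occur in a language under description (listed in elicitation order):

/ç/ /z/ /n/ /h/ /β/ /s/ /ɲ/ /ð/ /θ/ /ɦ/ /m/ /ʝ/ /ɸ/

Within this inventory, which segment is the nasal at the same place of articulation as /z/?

/n/

/z/ is a voiced alveolar fricative.
The nasal at the same place is an alveolar nasal — in this inventory, /n/.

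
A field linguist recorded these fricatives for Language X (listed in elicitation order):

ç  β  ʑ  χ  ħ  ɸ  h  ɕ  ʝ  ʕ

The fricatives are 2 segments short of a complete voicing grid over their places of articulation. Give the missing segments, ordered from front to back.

/ʁ/, /ɦ/

Voiceless: /ɸ/ (bilabial), /ɕ/ (alveolo-palatal), /ç/ (palatal), /χ/ (uvular), /ħ/ (pharyngeal), /h/ (glottal).
Voiced: /β/ (bilabial), /ʑ/ (alveolo-palatal), /ʝ/ (palatal), /ʕ/ (pharyngeal).
Gaps, from front to back: uvular lacks voiced (/ʁ/); glottal lacks voiced (/ɦ/).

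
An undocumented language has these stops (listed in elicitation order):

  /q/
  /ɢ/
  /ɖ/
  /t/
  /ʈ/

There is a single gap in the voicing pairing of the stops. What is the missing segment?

/d/

alveolar: voiceless /t/, voiced —.
retroflex: voiceless /ʈ/, voiced /ɖ/.
uvular: voiceless /q/, voiced /ɢ/.
The alveolar row has no voiced member, so the gap is the voiced alveolar stop /d/.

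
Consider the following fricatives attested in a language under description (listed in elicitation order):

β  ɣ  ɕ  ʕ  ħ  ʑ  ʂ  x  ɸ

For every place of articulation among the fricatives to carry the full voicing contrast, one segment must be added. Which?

bilabial: voiceless /ɸ/, voiced /β/.
retroflex: voiceless /ʂ/, voiced —.
alveolo-palatal: voiceless /ɕ/, voiced /ʑ/.
velar: voiceless /x/, voiced /ɣ/.
pharyngeal: voiceless /ħ/, voiced /ʕ/.
The retroflex row has no voiced member, so the gap is the voiced retroflex fricative /ʐ/.

/ʐ/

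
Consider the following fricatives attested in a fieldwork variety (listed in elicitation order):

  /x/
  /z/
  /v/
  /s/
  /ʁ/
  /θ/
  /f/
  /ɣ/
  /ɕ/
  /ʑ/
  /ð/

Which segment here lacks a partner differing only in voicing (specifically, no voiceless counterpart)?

Labiodental: /f/ ~ /v/
Dental: /θ/ ~ /ð/
Alveolar: /s/ ~ /z/
Alveolo-palatal: /ɕ/ ~ /ʑ/
Velar: /x/ ~ /ɣ/
Uvular: only /ʁ/ (voiced); no voiceless partner.
So /ʁ/ is the unpaired segment.

/ʁ/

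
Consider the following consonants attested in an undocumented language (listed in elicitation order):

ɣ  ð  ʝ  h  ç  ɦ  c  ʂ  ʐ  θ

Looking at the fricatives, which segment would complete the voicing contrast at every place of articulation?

dental: voiceless /θ/, voiced /ð/.
retroflex: voiceless /ʂ/, voiced /ʐ/.
palatal: voiceless /ç/, voiced /ʝ/.
velar: voiceless —, voiced /ɣ/.
glottal: voiceless /h/, voiced /ɦ/.
The velar row has no voiceless member, so the gap is the voiceless velar fricative /x/.

/x/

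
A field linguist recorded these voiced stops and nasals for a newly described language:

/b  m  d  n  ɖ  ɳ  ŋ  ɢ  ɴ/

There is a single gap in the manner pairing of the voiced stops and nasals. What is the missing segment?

bilabial: oral stop /b/, nasal /m/.
alveolar: oral stop /d/, nasal /n/.
retroflex: oral stop /ɖ/, nasal /ɳ/.
velar: oral stop —, nasal /ŋ/.
uvular: oral stop /ɢ/, nasal /ɴ/.
The velar row has no oral stop member, so the gap is the velar oral stop /ɡ/.

/ɡ/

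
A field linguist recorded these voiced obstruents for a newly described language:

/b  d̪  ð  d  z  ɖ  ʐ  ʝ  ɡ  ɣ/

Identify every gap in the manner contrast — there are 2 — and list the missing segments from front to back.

/β/, /ɟ/

Stop: /b/ (bilabial), /d̪/ (dental), /d/ (alveolar), /ɖ/ (retroflex), /ɡ/ (velar).
Fricative: /ð/ (dental), /z/ (alveolar), /ʐ/ (retroflex), /ʝ/ (palatal), /ɣ/ (velar).
Gaps, from front to back: bilabial lacks fricative (/β/); palatal lacks stop (/ɟ/).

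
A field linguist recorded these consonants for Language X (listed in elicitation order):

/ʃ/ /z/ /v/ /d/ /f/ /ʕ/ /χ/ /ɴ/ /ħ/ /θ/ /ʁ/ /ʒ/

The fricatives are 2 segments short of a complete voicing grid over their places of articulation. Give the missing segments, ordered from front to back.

labiodental: voiceless /f/, voiced /v/.
dental: voiceless /θ/, voiced —.
alveolar: voiceless —, voiced /z/.
postalveolar: voiceless /ʃ/, voiced /ʒ/.
uvular: voiceless /χ/, voiced /ʁ/.
pharyngeal: voiceless /ħ/, voiced /ʕ/.
Gaps, from front to back: dental lacks voiced (/ð/); alveolar lacks voiceless (/s/).

/ð/, /s/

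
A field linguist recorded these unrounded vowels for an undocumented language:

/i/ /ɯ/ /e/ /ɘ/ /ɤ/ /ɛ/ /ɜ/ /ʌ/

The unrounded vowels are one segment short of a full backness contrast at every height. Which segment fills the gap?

/ɨ/

high: front /i/, central —, back /ɯ/.
high-mid: front /e/, central /ɘ/, back /ɤ/.
low-mid: front /ɛ/, central /ɜ/, back /ʌ/.
The high row has no central member, so the gap is the high central unrounded vowel /ɨ/.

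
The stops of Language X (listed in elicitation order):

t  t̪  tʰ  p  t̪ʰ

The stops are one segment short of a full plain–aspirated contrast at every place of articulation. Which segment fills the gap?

/pʰ/

Plain: /p/ (bilabial), /t̪/ (dental), /t/ (alveolar).
Aspirated: /t̪ʰ/ (dental), /tʰ/ (alveolar).
The bilabial row has no aspirated member, so the gap is the aspirated bilabial stop /pʰ/.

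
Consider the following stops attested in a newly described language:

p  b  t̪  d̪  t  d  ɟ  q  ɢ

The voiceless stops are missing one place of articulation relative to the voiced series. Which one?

bilabial: voiceless /p/, voiced /b/.
dental: voiceless /t̪/, voiced /d̪/.
alveolar: voiceless /t/, voiced /d/.
palatal: voiceless —, voiced /ɟ/.
uvular: voiceless /q/, voiced /ɢ/.
Every place of articulation has a voiceless member except palatal, where /c/ would be expected.

palatal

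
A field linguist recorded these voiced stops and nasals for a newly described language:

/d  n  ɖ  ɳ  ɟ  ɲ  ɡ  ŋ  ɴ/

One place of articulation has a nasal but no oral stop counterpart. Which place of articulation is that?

place of articulation  oral stop  nasal   
alveolar          d         n       
retroflex         ɖ         ɳ       
palatal           ɟ         ɲ       
velar             ɡ         ŋ       
uvular            —         ɴ       
Every place of articulation has an oral stop member except uvular, where /ɢ/ would be expected.

uvular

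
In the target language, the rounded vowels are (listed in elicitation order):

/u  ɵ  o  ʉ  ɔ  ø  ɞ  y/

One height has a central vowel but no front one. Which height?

Front: /y/ (high), /ø/ (high-mid).
Central: /ʉ/ (high), /ɵ/ (high-mid), /ɞ/ (low-mid).
Back: /u/ (high), /o/ (high-mid), /ɔ/ (low-mid).
Every height has a front member except low-mid, where /œ/ would be expected.

low-mid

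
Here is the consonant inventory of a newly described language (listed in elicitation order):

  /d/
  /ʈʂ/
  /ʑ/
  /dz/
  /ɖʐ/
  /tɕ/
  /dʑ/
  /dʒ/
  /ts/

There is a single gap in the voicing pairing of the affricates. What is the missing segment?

/tʃ/

alveolar: voiceless /ts/, voiced /dz/.
postalveolar: voiceless —, voiced /dʒ/.
retroflex: voiceless /ʈʂ/, voiced /ɖʐ/.
alveolo-palatal: voiceless /tɕ/, voiced /dʑ/.
The postalveolar row has no voiceless member, so the gap is the voiceless postalveolar affricate /tʃ/.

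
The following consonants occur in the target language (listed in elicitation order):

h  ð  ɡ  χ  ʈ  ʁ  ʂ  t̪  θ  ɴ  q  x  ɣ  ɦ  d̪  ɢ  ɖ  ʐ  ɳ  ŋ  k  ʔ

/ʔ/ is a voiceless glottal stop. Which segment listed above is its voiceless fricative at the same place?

The voiceless fricative at the same place is a voiceless glottal fricative — in this inventory, /h/.

/h/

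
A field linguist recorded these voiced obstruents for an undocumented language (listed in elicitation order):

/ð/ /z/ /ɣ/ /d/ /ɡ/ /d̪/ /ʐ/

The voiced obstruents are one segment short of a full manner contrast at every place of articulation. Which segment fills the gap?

Stop: /d̪/ (dental), /d/ (alveolar), /ɡ/ (velar).
Fricative: /ð/ (dental), /z/ (alveolar), /ʐ/ (retroflex), /ɣ/ (velar).
The retroflex row has no stop member, so the gap is the retroflex stop /ɖ/.

/ɖ/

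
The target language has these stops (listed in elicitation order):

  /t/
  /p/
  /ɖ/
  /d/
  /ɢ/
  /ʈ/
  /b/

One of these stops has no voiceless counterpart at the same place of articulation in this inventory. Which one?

/ɢ/

Bilabial: /p/ ~ /b/
Alveolar: /t/ ~ /d/
Retroflex: /ʈ/ ~ /ɖ/
Uvular: only /ɢ/ (voiced); no voiceless partner.
So /ɢ/ is the unpaired segment.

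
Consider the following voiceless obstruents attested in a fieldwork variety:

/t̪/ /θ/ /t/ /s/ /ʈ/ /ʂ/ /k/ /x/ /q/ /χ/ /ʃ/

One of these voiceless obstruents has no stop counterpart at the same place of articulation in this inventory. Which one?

/ʃ/

Dental: /t̪/ ~ /θ/
Alveolar: /t/ ~ /s/
Retroflex: /ʈ/ ~ /ʂ/
Velar: /k/ ~ /x/
Uvular: /q/ ~ /χ/
Postalveolar: only /ʃ/ (fricative); no stop partner.
So /ʃ/ is the unpaired segment.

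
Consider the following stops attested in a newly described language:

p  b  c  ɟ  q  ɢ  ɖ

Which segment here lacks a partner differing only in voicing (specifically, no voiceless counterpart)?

/ɖ/

Bilabial: /p/ ~ /b/
Palatal: /c/ ~ /ɟ/
Uvular: /q/ ~ /ɢ/
Retroflex: only /ɖ/ (voiced); no voiceless partner.
So /ɖ/ is the unpaired segment.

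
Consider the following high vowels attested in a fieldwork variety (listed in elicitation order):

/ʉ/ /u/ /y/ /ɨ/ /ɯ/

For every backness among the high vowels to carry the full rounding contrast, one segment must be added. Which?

backness          unrounded  rounded 
front             —         y       
central           ɨ         ʉ       
back              ɯ         u       
The front row has no unrounded member, so the gap is the front unrounded vowel /i/.

/i/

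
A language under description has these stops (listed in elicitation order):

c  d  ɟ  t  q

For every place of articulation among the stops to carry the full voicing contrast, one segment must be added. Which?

place of articulation  voiceless  voiced  
alveolar          t         d       
palatal           c         ɟ       
uvular            q         —       
The uvular row has no voiced member, so the gap is the voiced uvular stop /ɢ/.

/ɢ/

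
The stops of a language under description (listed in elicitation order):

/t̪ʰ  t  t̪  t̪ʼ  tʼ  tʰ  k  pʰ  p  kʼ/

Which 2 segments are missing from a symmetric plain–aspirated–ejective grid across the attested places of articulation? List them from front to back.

place of articulation  plain     aspirated  ejective
bilabial          p         pʰ        —       
dental            t̪        t̪ʰ       t̪ʼ     
alveolar          t         tʰ        tʼ      
velar             k         —         kʼ      
Gaps, from front to back: bilabial lacks ejective (/pʼ/); velar lacks aspirated (/kʰ/).

/pʼ/, /kʰ/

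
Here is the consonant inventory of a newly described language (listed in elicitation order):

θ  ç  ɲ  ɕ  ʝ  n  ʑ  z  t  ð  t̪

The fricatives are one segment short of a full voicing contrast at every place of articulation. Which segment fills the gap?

/s/

place of articulation  voiceless  voiced  
dental            θ         ð       
alveolar          —         z       
alveolo-palatal   ɕ         ʑ       
palatal           ç         ʝ       
The alveolar row has no voiceless member, so the gap is the voiceless alveolar fricative /s/.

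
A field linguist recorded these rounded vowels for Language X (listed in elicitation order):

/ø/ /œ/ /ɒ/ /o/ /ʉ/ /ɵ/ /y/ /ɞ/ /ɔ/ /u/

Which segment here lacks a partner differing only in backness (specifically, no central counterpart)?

/ɒ/

High: /y/ ~ /ʉ/ ~ /u/
High-mid: /ø/ ~ /ɵ/ ~ /o/
Low-mid: /œ/ ~ /ɞ/ ~ /ɔ/
Low: only /ɒ/ (back); no central partner.
So /ɒ/ is the unpaired segment.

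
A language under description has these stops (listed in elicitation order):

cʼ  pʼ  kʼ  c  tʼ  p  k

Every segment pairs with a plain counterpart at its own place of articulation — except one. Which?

Bilabial: /p/ ~ /pʼ/
Palatal: /c/ ~ /cʼ/
Velar: /k/ ~ /kʼ/
Alveolar: only /tʼ/ (ejective); no plain partner.
So /tʼ/ is the unpaired segment.

/tʼ/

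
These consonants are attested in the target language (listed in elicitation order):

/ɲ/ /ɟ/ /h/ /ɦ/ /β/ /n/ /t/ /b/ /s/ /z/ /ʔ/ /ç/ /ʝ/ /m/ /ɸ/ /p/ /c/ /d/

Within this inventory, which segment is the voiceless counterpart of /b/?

/b/ is a voiced bilabial stop.
The voiceless counterpart is a voiceless bilabial stop — in this inventory, /p/.

/p/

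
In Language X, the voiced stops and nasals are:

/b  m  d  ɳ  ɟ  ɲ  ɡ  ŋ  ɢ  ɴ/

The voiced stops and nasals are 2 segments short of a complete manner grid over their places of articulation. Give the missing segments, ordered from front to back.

Oral stop: /b/ (bilabial), /d/ (alveolar), /ɟ/ (palatal), /ɡ/ (velar), /ɢ/ (uvular).
Nasal: /m/ (bilabial), /ɳ/ (retroflex), /ɲ/ (palatal), /ŋ/ (velar), /ɴ/ (uvular).
Gaps, from front to back: alveolar lacks nasal (/n/); retroflex lacks oral stop (/ɖ/).

/n/, /ɖ/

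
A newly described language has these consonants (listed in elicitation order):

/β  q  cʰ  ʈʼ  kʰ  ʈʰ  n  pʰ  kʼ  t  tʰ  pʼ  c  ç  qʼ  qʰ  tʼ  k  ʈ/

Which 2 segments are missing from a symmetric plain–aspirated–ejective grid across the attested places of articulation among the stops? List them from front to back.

place of articulation  plain     aspirated  ejective
bilabial          —         pʰ        pʼ      
alveolar          t         tʰ        tʼ      
retroflex         ʈ         ʈʰ        ʈʼ      
palatal           c         cʰ        —       
velar             k         kʰ        kʼ      
uvular            q         qʰ        qʼ      
Gaps, from front to back: bilabial lacks plain (/p/); palatal lacks ejective (/cʼ/).

/p/, /cʼ/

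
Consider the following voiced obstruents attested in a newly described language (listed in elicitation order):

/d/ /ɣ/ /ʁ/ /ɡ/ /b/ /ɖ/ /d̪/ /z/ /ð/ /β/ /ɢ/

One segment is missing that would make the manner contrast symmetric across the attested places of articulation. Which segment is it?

bilabial: stop /b/, fricative /β/.
dental: stop /d̪/, fricative /ð/.
alveolar: stop /d/, fricative /z/.
retroflex: stop /ɖ/, fricative —.
velar: stop /ɡ/, fricative /ɣ/.
uvular: stop /ɢ/, fricative /ʁ/.
The retroflex row has no fricative member, so the gap is the retroflex fricative /ʐ/.

/ʐ/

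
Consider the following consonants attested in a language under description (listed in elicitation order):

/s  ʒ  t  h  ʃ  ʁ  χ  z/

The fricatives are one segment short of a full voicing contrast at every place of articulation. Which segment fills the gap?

place of articulation  voiceless  voiced  
alveolar          s         z       
postalveolar      ʃ         ʒ       
uvular            χ         ʁ       
glottal           h         —       
The glottal row has no voiced member, so the gap is the voiced glottal fricative /ɦ/.

/ɦ/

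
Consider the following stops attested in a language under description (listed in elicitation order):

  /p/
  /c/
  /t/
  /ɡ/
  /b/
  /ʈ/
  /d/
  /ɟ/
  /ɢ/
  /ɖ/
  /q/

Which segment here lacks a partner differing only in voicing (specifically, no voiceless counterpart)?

Bilabial: /p/ ~ /b/
Alveolar: /t/ ~ /d/
Retroflex: /ʈ/ ~ /ɖ/
Palatal: /c/ ~ /ɟ/
Uvular: /q/ ~ /ɢ/
Velar: only /ɡ/ (voiced); no voiceless partner.
So /ɡ/ is the unpaired segment.

/ɡ/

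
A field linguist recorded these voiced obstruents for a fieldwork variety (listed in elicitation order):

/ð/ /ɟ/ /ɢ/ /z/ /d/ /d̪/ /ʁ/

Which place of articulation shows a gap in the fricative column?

place of articulation  stop      fricative
dental            d̪        ð       
alveolar          d         z       
palatal           ɟ         —       
uvular            ɢ         ʁ       
Every place of articulation has a fricative member except palatal, where /ʝ/ would be expected.

palatal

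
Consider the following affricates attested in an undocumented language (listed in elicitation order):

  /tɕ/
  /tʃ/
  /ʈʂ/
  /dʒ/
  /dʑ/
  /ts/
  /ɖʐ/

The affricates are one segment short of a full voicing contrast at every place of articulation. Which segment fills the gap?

alveolar: voiceless /ts/, voiced —.
postalveolar: voiceless /tʃ/, voiced /dʒ/.
retroflex: voiceless /ʈʂ/, voiced /ɖʐ/.
alveolo-palatal: voiceless /tɕ/, voiced /dʑ/.
The alveolar row has no voiced member, so the gap is the voiced alveolar affricate /dz/.

/dz/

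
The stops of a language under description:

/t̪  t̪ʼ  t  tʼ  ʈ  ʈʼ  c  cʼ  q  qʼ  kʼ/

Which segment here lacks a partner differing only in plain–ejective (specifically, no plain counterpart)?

Dental: /t̪/ ~ /t̪ʼ/
Alveolar: /t/ ~ /tʼ/
Retroflex: /ʈ/ ~ /ʈʼ/
Palatal: /c/ ~ /cʼ/
Uvular: /q/ ~ /qʼ/
Velar: only /kʼ/ (ejective); no plain partner.
So /kʼ/ is the unpaired segment.

/kʼ/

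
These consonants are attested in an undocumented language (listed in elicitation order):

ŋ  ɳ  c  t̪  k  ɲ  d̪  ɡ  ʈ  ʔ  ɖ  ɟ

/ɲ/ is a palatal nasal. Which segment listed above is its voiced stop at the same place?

/ɟ/

The voiced stop at the same place is a voiced palatal stop — in this inventory, /ɟ/.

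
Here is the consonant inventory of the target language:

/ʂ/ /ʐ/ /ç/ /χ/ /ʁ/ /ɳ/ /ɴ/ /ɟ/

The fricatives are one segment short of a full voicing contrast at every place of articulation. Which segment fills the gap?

/ʝ/

Voiceless: /ʂ/ (retroflex), /ç/ (palatal), /χ/ (uvular).
Voiced: /ʐ/ (retroflex), /ʁ/ (uvular).
The palatal row has no voiced member, so the gap is the voiced palatal fricative /ʝ/.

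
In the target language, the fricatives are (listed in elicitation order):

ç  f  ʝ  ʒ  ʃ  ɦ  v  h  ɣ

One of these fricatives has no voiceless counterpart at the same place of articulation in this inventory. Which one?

/ɣ/

Labiodental: /f/ ~ /v/
Postalveolar: /ʃ/ ~ /ʒ/
Palatal: /ç/ ~ /ʝ/
Glottal: /h/ ~ /ɦ/
Velar: only /ɣ/ (voiced); no voiceless partner.
So /ɣ/ is the unpaired segment.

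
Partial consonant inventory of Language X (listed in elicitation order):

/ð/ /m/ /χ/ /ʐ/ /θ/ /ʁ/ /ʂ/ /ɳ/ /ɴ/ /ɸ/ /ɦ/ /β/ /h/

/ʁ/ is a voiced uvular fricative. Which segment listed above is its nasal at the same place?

The nasal at the same place is an uvular nasal — in this inventory, /ɴ/.

/ɴ/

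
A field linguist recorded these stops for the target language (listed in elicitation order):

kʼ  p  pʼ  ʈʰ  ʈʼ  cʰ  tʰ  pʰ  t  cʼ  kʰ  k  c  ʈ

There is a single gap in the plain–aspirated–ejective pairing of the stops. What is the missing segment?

place of articulation  plain     aspirated  ejective
bilabial          p         pʰ        pʼ      
alveolar          t         tʰ        —       
retroflex         ʈ         ʈʰ        ʈʼ      
palatal           c         cʰ        cʼ      
velar             k         kʰ        kʼ      
The alveolar row has no ejective member, so the gap is the ejective alveolar stop /tʼ/.

/tʼ/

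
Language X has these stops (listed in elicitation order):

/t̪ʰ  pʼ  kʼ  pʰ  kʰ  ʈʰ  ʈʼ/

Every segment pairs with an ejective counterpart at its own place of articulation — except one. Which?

/t̪ʰ/

Bilabial: /pʰ/ ~ /pʼ/
Retroflex: /ʈʰ/ ~ /ʈʼ/
Velar: /kʰ/ ~ /kʼ/
Dental: only /t̪ʰ/ (aspirated); no ejective partner.
So /t̪ʰ/ is the unpaired segment.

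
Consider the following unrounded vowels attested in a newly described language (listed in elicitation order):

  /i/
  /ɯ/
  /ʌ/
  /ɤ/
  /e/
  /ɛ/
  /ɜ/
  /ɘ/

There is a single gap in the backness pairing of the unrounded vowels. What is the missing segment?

high: front /i/, central —, back /ɯ/.
high-mid: front /e/, central /ɘ/, back /ɤ/.
low-mid: front /ɛ/, central /ɜ/, back /ʌ/.
The high row has no central member, so the gap is the high central unrounded vowel /ɨ/.

/ɨ/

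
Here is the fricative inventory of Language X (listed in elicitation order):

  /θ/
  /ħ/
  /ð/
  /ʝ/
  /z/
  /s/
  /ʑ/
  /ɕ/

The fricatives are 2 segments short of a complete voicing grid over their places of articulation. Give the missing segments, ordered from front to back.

Voiceless: /θ/ (dental), /s/ (alveolar), /ɕ/ (alveolo-palatal), /ħ/ (pharyngeal).
Voiced: /ð/ (dental), /z/ (alveolar), /ʑ/ (alveolo-palatal), /ʝ/ (palatal).
Gaps, from front to back: palatal lacks voiceless (/ç/); pharyngeal lacks voiced (/ʕ/).

/ç/, /ʕ/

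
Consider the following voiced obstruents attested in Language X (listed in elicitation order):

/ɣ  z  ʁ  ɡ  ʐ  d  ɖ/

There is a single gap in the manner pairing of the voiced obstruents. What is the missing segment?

alveolar: stop /d/, fricative /z/.
retroflex: stop /ɖ/, fricative /ʐ/.
velar: stop /ɡ/, fricative /ɣ/.
uvular: stop —, fricative /ʁ/.
The uvular row has no stop member, so the gap is the uvular stop /ɢ/.

/ɢ/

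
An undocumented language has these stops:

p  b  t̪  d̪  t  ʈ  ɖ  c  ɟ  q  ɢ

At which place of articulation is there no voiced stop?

alveolar

place of articulation  voiceless  voiced  
bilabial          p         b       
dental            t̪        d̪      
alveolar          t         —       
retroflex         ʈ         ɖ       
palatal           c         ɟ       
uvular            q         ɢ       
Every place of articulation has a voiced member except alveolar, where /d/ would be expected.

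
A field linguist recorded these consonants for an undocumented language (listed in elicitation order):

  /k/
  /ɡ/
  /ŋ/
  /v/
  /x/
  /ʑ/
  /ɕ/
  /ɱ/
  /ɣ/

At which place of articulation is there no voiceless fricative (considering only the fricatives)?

labiodental

labiodental: voiceless —, voiced /v/.
alveolo-palatal: voiceless /ɕ/, voiced /ʑ/.
velar: voiceless /x/, voiced /ɣ/.
Every place of articulation has a voiceless member except labiodental, where /f/ would be expected.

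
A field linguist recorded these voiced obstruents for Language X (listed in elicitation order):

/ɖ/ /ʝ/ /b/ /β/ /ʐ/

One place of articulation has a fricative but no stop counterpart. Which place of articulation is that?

place of articulation  stop      fricative
bilabial          b         β       
retroflex         ɖ         ʐ       
palatal           —         ʝ       
Every place of articulation has a stop member except palatal, where /ɟ/ would be expected.

palatal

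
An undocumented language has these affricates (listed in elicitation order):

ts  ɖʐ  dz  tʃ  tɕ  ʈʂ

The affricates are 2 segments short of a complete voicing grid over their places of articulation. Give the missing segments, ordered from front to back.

/dʒ/, /dʑ/

place of articulation  voiceless  voiced  
alveolar          ts        dz      
postalveolar      tʃ        —       
retroflex         ʈʂ        ɖʐ      
alveolo-palatal   tɕ        —       
Gaps, from front to back: postalveolar lacks voiced (/dʒ/); alveolo-palatal lacks voiced (/dʑ/).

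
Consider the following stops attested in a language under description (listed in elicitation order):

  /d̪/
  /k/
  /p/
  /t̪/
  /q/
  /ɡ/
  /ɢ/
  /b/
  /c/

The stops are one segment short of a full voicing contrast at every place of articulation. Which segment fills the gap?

Voiceless: /p/ (bilabial), /t̪/ (dental), /c/ (palatal), /k/ (velar), /q/ (uvular).
Voiced: /b/ (bilabial), /d̪/ (dental), /ɡ/ (velar), /ɢ/ (uvular).
The palatal row has no voiced member, so the gap is the voiced palatal stop /ɟ/.

/ɟ/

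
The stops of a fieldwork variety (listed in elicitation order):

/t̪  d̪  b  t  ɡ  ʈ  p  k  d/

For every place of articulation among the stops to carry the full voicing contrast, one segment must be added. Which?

/ɖ/

place of articulation  voiceless  voiced  
bilabial          p         b       
dental            t̪        d̪      
alveolar          t         d       
retroflex         ʈ         —       
velar             k         ɡ       
The retroflex row has no voiced member, so the gap is the voiced retroflex stop /ɖ/.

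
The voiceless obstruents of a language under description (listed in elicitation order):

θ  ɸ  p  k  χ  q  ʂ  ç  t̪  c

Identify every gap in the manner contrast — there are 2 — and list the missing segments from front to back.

/ʈ/, /x/

place of articulation  stop      fricative
bilabial          p         ɸ       
dental            t̪        θ       
retroflex         —         ʂ       
palatal           c         ç       
velar             k         —       
uvular            q         χ       
Gaps, from front to back: retroflex lacks stop (/ʈ/); velar lacks fricative (/x/).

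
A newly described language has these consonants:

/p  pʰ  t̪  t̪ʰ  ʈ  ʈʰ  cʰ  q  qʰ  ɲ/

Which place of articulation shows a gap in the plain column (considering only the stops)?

palatal

Plain: /p/ (bilabial), /t̪/ (dental), /ʈ/ (retroflex), /q/ (uvular).
Aspirated: /pʰ/ (bilabial), /t̪ʰ/ (dental), /ʈʰ/ (retroflex), /cʰ/ (palatal), /qʰ/ (uvular).
Every place of articulation has a plain member except palatal, where /c/ would be expected.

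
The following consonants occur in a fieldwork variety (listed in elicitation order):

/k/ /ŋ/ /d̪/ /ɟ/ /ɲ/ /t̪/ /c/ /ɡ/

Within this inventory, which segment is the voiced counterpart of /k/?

/ɡ/

/k/ is a voiceless velar stop.
The voiced counterpart is a voiced velar stop — in this inventory, /ɡ/.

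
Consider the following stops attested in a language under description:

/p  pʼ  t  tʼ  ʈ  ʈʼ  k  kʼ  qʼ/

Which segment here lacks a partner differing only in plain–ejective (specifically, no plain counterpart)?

Bilabial: /p/ ~ /pʼ/
Alveolar: /t/ ~ /tʼ/
Retroflex: /ʈ/ ~ /ʈʼ/
Velar: /k/ ~ /kʼ/
Uvular: only /qʼ/ (ejective); no plain partner.
So /qʼ/ is the unpaired segment.

/qʼ/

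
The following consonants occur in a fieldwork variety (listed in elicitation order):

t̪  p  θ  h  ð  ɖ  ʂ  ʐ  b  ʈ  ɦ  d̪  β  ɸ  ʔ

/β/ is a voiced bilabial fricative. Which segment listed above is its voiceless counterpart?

/ɸ/

The voiceless counterpart is a voiceless bilabial fricative — in this inventory, /ɸ/.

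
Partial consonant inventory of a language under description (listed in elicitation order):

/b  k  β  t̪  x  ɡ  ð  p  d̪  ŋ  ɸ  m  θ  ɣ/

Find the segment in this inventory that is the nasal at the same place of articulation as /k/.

/ŋ/

/k/ is a voiceless velar stop.
The nasal at the same place is a velar nasal — in this inventory, /ŋ/.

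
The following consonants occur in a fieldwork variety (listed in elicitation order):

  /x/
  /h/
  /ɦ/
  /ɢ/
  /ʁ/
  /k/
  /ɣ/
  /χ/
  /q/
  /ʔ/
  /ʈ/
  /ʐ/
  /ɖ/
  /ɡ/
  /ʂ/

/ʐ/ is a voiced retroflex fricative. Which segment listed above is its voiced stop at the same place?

/ɖ/

The voiced stop at the same place is a voiced retroflex stop — in this inventory, /ɖ/.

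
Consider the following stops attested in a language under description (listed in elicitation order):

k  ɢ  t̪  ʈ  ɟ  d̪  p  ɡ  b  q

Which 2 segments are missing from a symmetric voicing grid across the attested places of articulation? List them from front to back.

/ɖ/, /c/

bilabial: voiceless /p/, voiced /b/.
dental: voiceless /t̪/, voiced /d̪/.
retroflex: voiceless /ʈ/, voiced —.
palatal: voiceless —, voiced /ɟ/.
velar: voiceless /k/, voiced /ɡ/.
uvular: voiceless /q/, voiced /ɢ/.
Gaps, from front to back: retroflex lacks voiced (/ɖ/); palatal lacks voiceless (/c/).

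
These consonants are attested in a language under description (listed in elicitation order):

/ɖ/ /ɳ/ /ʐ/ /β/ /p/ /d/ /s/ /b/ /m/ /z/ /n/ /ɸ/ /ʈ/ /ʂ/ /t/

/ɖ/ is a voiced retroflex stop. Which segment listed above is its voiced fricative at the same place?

/ʐ/

The voiced fricative at the same place is a voiced retroflex fricative — in this inventory, /ʐ/.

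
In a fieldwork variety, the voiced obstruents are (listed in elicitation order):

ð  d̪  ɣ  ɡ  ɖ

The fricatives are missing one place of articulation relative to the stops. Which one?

retroflex

place of articulation  stop      fricative
dental            d̪        ð       
retroflex         ɖ         —       
velar             ɡ         ɣ       
Every place of articulation has a fricative member except retroflex, where /ʐ/ would be expected.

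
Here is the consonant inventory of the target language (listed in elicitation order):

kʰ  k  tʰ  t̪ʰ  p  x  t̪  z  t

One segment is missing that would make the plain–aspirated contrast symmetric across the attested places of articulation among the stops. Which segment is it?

bilabial: plain /p/, aspirated —.
dental: plain /t̪/, aspirated /t̪ʰ/.
alveolar: plain /t/, aspirated /tʰ/.
velar: plain /k/, aspirated /kʰ/.
The bilabial row has no aspirated member, so the gap is the aspirated bilabial stop /pʰ/.

/pʰ/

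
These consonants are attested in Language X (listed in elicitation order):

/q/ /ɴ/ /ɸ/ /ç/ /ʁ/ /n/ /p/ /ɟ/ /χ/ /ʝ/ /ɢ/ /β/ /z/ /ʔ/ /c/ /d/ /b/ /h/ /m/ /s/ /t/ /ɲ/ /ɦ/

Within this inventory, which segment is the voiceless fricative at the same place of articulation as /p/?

/ɸ/

/p/ is a voiceless bilabial stop.
The voiceless fricative at the same place is a voiceless bilabial fricative — in this inventory, /ɸ/.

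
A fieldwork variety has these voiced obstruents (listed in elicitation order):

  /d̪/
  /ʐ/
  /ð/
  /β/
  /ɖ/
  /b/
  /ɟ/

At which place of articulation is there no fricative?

place of articulation  stop      fricative
bilabial          b         β       
dental            d̪        ð       
retroflex         ɖ         ʐ       
palatal           ɟ         —       
Every place of articulation has a fricative member except palatal, where /ʝ/ would be expected.

palatal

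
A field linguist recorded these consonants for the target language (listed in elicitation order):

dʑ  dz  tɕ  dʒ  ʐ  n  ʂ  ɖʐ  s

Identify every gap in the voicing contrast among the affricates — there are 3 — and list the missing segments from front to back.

/ts/, /tʃ/, /ʈʂ/

alveolar: voiceless —, voiced /dz/.
postalveolar: voiceless —, voiced /dʒ/.
retroflex: voiceless —, voiced /ɖʐ/.
alveolo-palatal: voiceless /tɕ/, voiced /dʑ/.
Gaps, from front to back: alveolar lacks voiceless (/ts/); postalveolar lacks voiceless (/tʃ/); retroflex lacks voiceless (/ʈʂ/).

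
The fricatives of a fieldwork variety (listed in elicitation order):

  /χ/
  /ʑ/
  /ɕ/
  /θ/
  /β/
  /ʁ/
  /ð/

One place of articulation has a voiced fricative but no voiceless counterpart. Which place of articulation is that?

bilabial

place of articulation  voiceless  voiced  
bilabial          —         β       
dental            θ         ð       
alveolo-palatal   ɕ         ʑ       
uvular            χ         ʁ       
Every place of articulation has a voiceless member except bilabial, where /ɸ/ would be expected.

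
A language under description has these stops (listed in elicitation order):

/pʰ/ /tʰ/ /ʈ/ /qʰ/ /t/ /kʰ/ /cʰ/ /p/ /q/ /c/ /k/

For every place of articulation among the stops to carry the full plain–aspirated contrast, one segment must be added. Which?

place of articulation  plain     aspirated
bilabial          p         pʰ      
alveolar          t         tʰ      
retroflex         ʈ         —       
palatal           c         cʰ      
velar             k         kʰ      
uvular            q         qʰ      
The retroflex row has no aspirated member, so the gap is the aspirated retroflex stop /ʈʰ/.

/ʈʰ/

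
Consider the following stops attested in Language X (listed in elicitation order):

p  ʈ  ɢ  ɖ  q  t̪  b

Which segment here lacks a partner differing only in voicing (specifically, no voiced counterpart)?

Bilabial: /p/ ~ /b/
Retroflex: /ʈ/ ~ /ɖ/
Uvular: /q/ ~ /ɢ/
Dental: only /t̪/ (voiceless); no voiced partner.
So /t̪/ is the unpaired segment.

/t̪/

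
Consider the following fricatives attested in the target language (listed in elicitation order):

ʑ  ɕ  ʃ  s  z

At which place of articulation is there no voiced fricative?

place of articulation  voiceless  voiced  
alveolar          s         z       
postalveolar      ʃ         —       
alveolo-palatal   ɕ         ʑ       
Every place of articulation has a voiced member except postalveolar, where /ʒ/ would be expected.

postalveolar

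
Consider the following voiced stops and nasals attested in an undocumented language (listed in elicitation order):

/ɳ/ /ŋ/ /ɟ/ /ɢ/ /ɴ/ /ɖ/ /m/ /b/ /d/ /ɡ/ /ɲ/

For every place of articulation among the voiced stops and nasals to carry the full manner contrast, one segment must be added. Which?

Oral stop: /b/ (bilabial), /d/ (alveolar), /ɖ/ (retroflex), /ɟ/ (palatal), /ɡ/ (velar), /ɢ/ (uvular).
Nasal: /m/ (bilabial), /ɳ/ (retroflex), /ɲ/ (palatal), /ŋ/ (velar), /ɴ/ (uvular).
The alveolar row has no nasal member, so the gap is the alveolar nasal /n/.

/n/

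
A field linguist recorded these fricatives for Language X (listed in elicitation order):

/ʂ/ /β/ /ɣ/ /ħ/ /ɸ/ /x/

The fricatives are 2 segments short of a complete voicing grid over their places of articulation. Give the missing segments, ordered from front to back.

/ʐ/, /ʕ/

bilabial: voiceless /ɸ/, voiced /β/.
retroflex: voiceless /ʂ/, voiced —.
velar: voiceless /x/, voiced /ɣ/.
pharyngeal: voiceless /ħ/, voiced —.
Gaps, from front to back: retroflex lacks voiced (/ʐ/); pharyngeal lacks voiced (/ʕ/).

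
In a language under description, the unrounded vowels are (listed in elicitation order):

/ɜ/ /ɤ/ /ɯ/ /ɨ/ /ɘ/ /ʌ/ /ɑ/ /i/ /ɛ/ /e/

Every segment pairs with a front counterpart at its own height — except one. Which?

High: /i/ ~ /ɨ/ ~ /ɯ/
High-mid: /e/ ~ /ɘ/ ~ /ɤ/
Low-mid: /ɛ/ ~ /ɜ/ ~ /ʌ/
Low: only /ɑ/ (back); no front partner.
So /ɑ/ is the unpaired segment.

/ɑ/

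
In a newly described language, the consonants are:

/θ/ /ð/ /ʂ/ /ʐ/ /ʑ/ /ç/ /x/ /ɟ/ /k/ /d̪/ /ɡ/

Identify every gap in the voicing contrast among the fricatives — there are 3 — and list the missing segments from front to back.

/ɕ/, /ʝ/, /ɣ/

place of articulation  voiceless  voiced  
dental            θ         ð       
retroflex         ʂ         ʐ       
alveolo-palatal   —         ʑ       
palatal           ç         —       
velar             x         —       
Gaps, from front to back: alveolo-palatal lacks voiceless (/ɕ/); palatal lacks voiced (/ʝ/); velar lacks voiced (/ɣ/).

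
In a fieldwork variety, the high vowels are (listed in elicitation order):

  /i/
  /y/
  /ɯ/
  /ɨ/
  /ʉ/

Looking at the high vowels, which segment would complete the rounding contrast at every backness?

Unrounded: /i/ (front), /ɨ/ (central), /ɯ/ (back).
Rounded: /y/ (front), /ʉ/ (central).
The back row has no rounded member, so the gap is the back rounded vowel /u/.

/u/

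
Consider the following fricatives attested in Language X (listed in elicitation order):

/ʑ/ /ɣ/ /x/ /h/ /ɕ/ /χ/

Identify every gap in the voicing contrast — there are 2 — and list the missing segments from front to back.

/ʁ/, /ɦ/

alveolo-palatal: voiceless /ɕ/, voiced /ʑ/.
velar: voiceless /x/, voiced /ɣ/.
uvular: voiceless /χ/, voiced —.
glottal: voiceless /h/, voiced —.
Gaps, from front to back: uvular lacks voiced (/ʁ/); glottal lacks voiced (/ɦ/).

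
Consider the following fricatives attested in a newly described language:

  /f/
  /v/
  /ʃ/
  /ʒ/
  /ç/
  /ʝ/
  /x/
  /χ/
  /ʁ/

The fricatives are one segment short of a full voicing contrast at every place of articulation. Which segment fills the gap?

Voiceless: /f/ (labiodental), /ʃ/ (postalveolar), /ç/ (palatal), /x/ (velar), /χ/ (uvular).
Voiced: /v/ (labiodental), /ʒ/ (postalveolar), /ʝ/ (palatal), /ʁ/ (uvular).
The velar row has no voiced member, so the gap is the voiced velar fricative /ɣ/.

/ɣ/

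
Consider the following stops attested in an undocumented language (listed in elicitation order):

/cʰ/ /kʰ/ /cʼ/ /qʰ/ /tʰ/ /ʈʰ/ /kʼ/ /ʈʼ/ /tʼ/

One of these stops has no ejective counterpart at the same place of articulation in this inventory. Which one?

/qʰ/

Alveolar: /tʰ/ ~ /tʼ/
Retroflex: /ʈʰ/ ~ /ʈʼ/
Palatal: /cʰ/ ~ /cʼ/
Velar: /kʰ/ ~ /kʼ/
Uvular: only /qʰ/ (aspirated); no ejective partner.
So /qʰ/ is the unpaired segment.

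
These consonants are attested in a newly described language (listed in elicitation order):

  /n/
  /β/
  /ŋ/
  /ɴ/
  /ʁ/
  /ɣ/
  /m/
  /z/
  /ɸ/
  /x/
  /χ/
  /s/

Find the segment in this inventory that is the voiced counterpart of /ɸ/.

/ɸ/ is a voiceless bilabial fricative.
The voiced counterpart is a voiced bilabial fricative — in this inventory, /β/.

/β/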